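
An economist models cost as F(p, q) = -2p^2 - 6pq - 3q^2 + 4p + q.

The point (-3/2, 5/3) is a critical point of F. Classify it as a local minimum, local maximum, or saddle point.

The Hessian of F is constant: H = [[-4, -6], [-6, -6]].
det(H) = (-4)·(-6) − (-6)² = -12.
Since det(H) < 0, H is indefinite and the critical point is a saddle point.

saddle point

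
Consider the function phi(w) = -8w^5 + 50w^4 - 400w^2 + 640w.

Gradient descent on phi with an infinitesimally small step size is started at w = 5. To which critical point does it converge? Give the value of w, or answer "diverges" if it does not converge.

diverges

phi'(w) = -40(w - 4)(w - 2)(w - 1)(w + 2), so phi'(5) = -3360.
Gradient descent moves in the -phi' direction, i.e. w is increasing.
There is no critical point above w=5, and phi' keeps the same sign, so the iterate runs off to +∞.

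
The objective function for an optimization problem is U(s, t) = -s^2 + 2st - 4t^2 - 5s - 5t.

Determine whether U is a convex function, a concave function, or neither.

U is quadratic, so its Hessian is the constant matrix H = [[-2, 2], [2, -8]].
det(H) = 12, tr(H) = -10.
det(H) > 0 and tr(H) < 0, so H is negative definite everywhere: concave.

concave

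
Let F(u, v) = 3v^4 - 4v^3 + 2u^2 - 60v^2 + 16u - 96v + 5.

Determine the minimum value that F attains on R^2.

-859

F(u,v) separates as P(u) + Q(v) + 5, so its minimum is min P + min Q + 5.
P'(u) = 4u + 16 vanishes at u ∈ {-4}; Q'(v) = 12(v - 4)(v + 1)(v + 2) vanishes at v ∈ {-2, -1, 4}.
Local minima of P (where P''>0): P(-4)=-32. Local minima of Q: Q(-2)=32, Q(4)=-832.
So the global minimum of F is P(-4) + Q(4) + 5 = -32 − 832 + 5 = -859, attained at (-4, 4).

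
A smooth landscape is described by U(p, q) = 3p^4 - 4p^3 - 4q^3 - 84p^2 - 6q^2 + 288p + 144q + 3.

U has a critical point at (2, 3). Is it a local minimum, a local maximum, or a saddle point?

local maximum

The mixed partial ∂²U/∂p∂q is 0, so the Hessian at any point is diag(U_pp, U_qq) = diag(12(3p^2 - 2p - 14), -12(2q + 1)).
At (2, 3): H = diag(-72, -84).
Both eigenvalues are negative, so H is negative definite: a local maximum.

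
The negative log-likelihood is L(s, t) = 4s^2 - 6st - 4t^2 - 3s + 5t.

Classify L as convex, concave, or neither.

neither

L is quadratic, so its Hessian is the constant matrix H = [[8, -6], [-6, -8]].
det(H) = -100, tr(H) = 0.
det(H) < 0, so H is indefinite: neither convex nor concave.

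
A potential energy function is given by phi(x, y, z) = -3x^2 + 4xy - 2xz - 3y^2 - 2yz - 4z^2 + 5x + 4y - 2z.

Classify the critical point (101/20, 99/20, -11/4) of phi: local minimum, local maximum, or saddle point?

The Hessian is constant: H = [[-6, 4, -2], [4, -6, -2], [-2, -2, -8]].
Leading principal minors: Δ₁ = -6, Δ₂ = 20, Δ₃ = -80.
The minors alternate sign starting negative (−, +, −), so H is negative definite: a local maximum.

local maximum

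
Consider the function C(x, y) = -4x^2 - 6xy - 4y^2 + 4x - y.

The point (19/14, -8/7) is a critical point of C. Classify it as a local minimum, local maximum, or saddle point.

The Hessian of C is constant: H = [[-8, -6], [-6, -8]].
det(H) = (-8)·(-8) − (-6)² = 28.
det(H) > 0 and tr(H) = -16 < 0, so H is negative definite and the point is a local maximum.

local maximum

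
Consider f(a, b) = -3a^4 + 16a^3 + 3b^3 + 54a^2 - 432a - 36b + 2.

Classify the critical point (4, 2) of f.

saddle point

The mixed partial ∂²f/∂a∂b is 0, so the Hessian at any point is diag(f_aa, f_bb) = diag(12(-3a^2 + 8a + 9), 18b).
At (4, 2): H = diag(-84, 36).
The eigenvalues have opposite signs, so H is indefinite: a saddle point.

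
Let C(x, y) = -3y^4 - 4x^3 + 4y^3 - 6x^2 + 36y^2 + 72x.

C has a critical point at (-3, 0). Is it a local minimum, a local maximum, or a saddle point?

local minimum

The mixed partial ∂²C/∂x∂y is 0, so the Hessian at any point is diag(C_xx, C_yy) = diag(-12(2x + 1), 12(-3y^2 + 2y + 6)).
At (-3, 0): H = diag(60, 72).
Both eigenvalues are positive, so H is positive definite: a local minimum.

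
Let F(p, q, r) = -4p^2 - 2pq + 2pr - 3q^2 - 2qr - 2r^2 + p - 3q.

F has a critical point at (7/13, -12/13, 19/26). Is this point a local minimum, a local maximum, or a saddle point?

The Hessian is constant: H = [[-8, -2, 2], [-2, -6, -2], [2, -2, -4]].
Leading principal minors: Δ₁ = -8, Δ₂ = 44, Δ₃ = -104.
The minors alternate sign starting negative (−, +, −), so H is negative definite: a local maximum.

local maximum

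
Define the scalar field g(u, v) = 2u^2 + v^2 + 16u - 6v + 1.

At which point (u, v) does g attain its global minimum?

g(u,v) separates as P(u) + Q(v) + 1, so its minimum is min P + min Q + 1.
P'(u) = 4u + 16 vanishes at u ∈ {-4}; Q'(v) = 2v - 6 vanishes at v ∈ {3}.
Local minima of P (where P''>0): P(-4)=-32. Local minima of Q: Q(3)=-9.
So the global minimum of g is P(-4) + Q(3) + 1 = -32 − 9 + 1 = -40, attained at (-4, 3).

(-4, 3)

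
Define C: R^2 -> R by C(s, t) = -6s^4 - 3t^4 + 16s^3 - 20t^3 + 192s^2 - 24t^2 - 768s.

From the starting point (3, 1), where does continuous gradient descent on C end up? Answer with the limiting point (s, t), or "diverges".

C is separable, so gradient descent decouples: s follows -∂C/∂s, t follows -∂C/∂t.
∂C/∂s = -24(s - 4)(s - 2)(s + 4); at s=3 this is 168, so s decreases.
∂C/∂t = -12t(t + 1)(t + 4); at t=1 this is -120, so t increases.
The t-coordinate has no critical point in that direction and runs off to infinity.

diverges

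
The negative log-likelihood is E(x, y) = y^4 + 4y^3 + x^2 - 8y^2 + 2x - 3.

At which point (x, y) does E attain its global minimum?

(-1, -4)

E(x,y) separates as P(x) + Q(y) − 3, so its minimum is min P + min Q − 3.
P'(x) = 2x + 2 vanishes at x ∈ {-1}; Q'(y) = 4y(y - 1)(y + 4) vanishes at y ∈ {-4, 0, 1}.
Local minima of P (where P''>0): P(-1)=-1. Local minima of Q: Q(-4)=-128, Q(1)=-3.
So the global minimum of E is P(-1) + Q(-4) − 3 = -1 − 128 − 3 = -132, attained at (-1, -4).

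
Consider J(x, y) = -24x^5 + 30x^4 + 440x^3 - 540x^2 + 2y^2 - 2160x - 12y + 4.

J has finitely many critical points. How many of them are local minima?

J separates as a function of x plus a function of y, so ∇J=0 decouples.
∂J/∂x = -120(x - 3)(x - 2)(x + 1)(x + 3) = 0 at x ∈ {-3, -1, 2, 3}; ∂J/∂y = 4(y - 3) = 0 at y ∈ {3}.
The Hessian is diagonal: diag(J_xx, J_yy). Second derivatives: J_xx(-3)=7200, J_xx(-1)=-2880, J_xx(2)=1800, J_xx(3)=-2880; J_yy(3)=4.
Local minima occur where both diagonal entries positive: (-3, 3), (2, 3). Count: 2.

2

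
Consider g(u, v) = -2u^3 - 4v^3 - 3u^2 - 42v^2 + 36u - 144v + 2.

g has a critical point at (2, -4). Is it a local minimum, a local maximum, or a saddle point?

The mixed partial ∂²g/∂u∂v is 0, so the Hessian at any point is diag(g_uu, g_vv) = diag(-6(2u + 1), -12(2v + 7)).
At (2, -4): H = diag(-30, 12).
The eigenvalues have opposite signs, so H is indefinite: a saddle point.

saddle point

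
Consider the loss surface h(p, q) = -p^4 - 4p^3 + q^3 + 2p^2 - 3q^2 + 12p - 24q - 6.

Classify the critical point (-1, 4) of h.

The mixed partial ∂²h/∂p∂q is 0, so the Hessian at any point is diag(h_pp, h_qq) = diag(4(-3p^2 - 6p + 1), 6(q - 1)).
At (-1, 4): H = diag(16, 18).
Both eigenvalues are positive, so H is positive definite: a local minimum.

local minimum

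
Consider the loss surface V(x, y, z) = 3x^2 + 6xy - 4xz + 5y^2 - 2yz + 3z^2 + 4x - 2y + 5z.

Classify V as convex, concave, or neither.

convex

V is quadratic, so its Hessian is the constant matrix H = [[6, 6, -4], [6, 10, -2], [-4, -2, 6]].
Leading principal minors: 6, 24, 56.
All positive ⇒ H ≻ 0 ⇒ convex.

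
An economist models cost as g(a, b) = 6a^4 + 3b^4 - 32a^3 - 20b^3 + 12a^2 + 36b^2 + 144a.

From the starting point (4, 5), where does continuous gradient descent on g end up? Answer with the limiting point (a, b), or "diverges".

g is separable, so gradient descent decouples: a follows -∂g/∂a, b follows -∂g/∂b.
∂g/∂a = 24(a - 3)(a - 2)(a + 1); at a=4 this is 240, so a decreases.
∂g/∂b = 12b(b - 3)(b - 2); at b=5 this is 360, so b decreases.
a converges to its nearest critical value 3 (a local min of the a-part); b converges to 3. The iterate converges to (3, 3).

(3, 3)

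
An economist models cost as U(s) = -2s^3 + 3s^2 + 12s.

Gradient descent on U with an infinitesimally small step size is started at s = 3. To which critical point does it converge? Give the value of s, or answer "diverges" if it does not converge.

U'(s) = -6(s - 2)(s + 1), so U'(3) = -24.
Gradient descent moves in the -U' direction, i.e. s is increasing.
There is no critical point above s=3, and U' keeps the same sign, so the iterate runs off to +∞.

diverges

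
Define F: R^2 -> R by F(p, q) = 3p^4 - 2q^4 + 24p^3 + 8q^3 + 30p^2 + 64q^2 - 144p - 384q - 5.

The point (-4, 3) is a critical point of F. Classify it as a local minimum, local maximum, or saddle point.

The mixed partial ∂²F/∂p∂q is 0, so the Hessian at any point is diag(F_pp, F_qq) = diag(12(3p^2 + 12p + 5), 8(-3q^2 + 6q + 16)).
At (-4, 3): H = diag(60, 56).
Both eigenvalues are positive, so H is positive definite: a local minimum.

local minimum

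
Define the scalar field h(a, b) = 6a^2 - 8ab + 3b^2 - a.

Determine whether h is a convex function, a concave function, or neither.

convex

h is quadratic, so its Hessian is the constant matrix H = [[12, -8], [-8, 6]].
det(H) = 8, tr(H) = 18.
det(H) > 0 and tr(H) > 0, so H is positive definite everywhere: convex.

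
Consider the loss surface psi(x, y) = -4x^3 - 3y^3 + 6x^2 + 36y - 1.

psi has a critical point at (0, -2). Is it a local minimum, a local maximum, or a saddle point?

local minimum

The mixed partial ∂²psi/∂x∂y is 0, so the Hessian at any point is diag(psi_xx, psi_yy) = diag(12(-2x + 1), -18y).
At (0, -2): H = diag(12, 36).
Both eigenvalues are positive, so H is positive definite: a local minimum.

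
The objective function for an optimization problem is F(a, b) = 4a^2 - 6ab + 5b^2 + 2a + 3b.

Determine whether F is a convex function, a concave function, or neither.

F is quadratic, so its Hessian is the constant matrix H = [[8, -6], [-6, 10]].
det(H) = 44, tr(H) = 18.
det(H) > 0 and tr(H) > 0, so H is positive definite everywhere: convex.

convex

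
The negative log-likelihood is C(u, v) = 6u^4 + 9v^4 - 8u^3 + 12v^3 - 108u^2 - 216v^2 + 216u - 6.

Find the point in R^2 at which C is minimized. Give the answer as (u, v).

(-3, -4)

C(u,v) separates as P(u) + Q(v) − 6, so its minimum is min P + min Q − 6.
P'(u) = 24(u - 3)(u - 1)(u + 3) vanishes at u ∈ {-3, 1, 3}; Q'(v) = 36v(v - 3)(v + 4) vanishes at v ∈ {-4, 0, 3}.
Local minima of P (where P''>0): P(-3)=-918, P(3)=-54. Local minima of Q: Q(-4)=-1920, Q(3)=-891.
So the global minimum of C is P(-3) + Q(-4) − 6 = -918 − 1920 − 6 = -2844, attained at (-3, -4).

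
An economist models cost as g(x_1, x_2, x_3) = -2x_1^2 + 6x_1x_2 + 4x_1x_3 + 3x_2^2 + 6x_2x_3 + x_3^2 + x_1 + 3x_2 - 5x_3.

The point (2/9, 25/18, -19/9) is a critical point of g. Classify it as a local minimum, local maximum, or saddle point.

The Hessian is constant: H = [[-4, 6, 4], [6, 6, 6], [4, 6, 2]].
Leading principal minors: Δ₁ = -4, Δ₂ = -60, Δ₃ = 216.
The minors fit neither the all-positive nor the alternating-sign pattern, so H is indefinite: a saddle point.

saddle point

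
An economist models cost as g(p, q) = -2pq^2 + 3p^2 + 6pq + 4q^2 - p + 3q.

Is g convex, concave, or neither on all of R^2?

The term -2pq^2 is cubic, so the Hessian is not constant.
∂²g/∂q² = -4p + 8, which takes both signs as p varies (negative for sufficiently large p). A diagonal entry of the Hessian changing sign means the Hessian is neither positive- nor negative-semidefinite on all of R^2.

neither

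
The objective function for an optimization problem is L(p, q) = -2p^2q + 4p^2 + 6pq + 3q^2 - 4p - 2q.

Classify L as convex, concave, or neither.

The term -2p^2q is cubic, so the Hessian is not constant.
∂²L/∂p² = -4q + 8, which takes both signs as q varies (negative for sufficiently large q). A diagonal entry of the Hessian changing sign means the Hessian is neither positive- nor negative-semidefinite on all of R^2.

neither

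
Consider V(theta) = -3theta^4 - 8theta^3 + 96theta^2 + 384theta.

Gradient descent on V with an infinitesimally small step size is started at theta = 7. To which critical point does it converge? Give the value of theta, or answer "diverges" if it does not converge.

V'(theta) = -12(theta - 4)(theta + 2)(theta + 4), so V'(7) = -3564.
Gradient descent moves in the -V' direction, i.e. theta is increasing.
There is no critical point above theta=7, and V' keeps the same sign, so the iterate runs off to +∞.

diverges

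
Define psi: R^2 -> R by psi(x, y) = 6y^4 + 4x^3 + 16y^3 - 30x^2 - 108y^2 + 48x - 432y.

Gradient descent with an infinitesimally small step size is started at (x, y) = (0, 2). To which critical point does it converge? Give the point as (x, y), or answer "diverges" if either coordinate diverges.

psi is separable, so gradient descent decouples: x follows -∂psi/∂x, y follows -∂psi/∂y.
∂psi/∂x = 12(x - 4)(x - 1); at x=0 this is 48, so x decreases.
∂psi/∂y = 24(y - 3)(y + 2)(y + 3); at y=2 this is -480, so y increases.
The x-coordinate has no critical point in that direction and runs off to infinity.

diverges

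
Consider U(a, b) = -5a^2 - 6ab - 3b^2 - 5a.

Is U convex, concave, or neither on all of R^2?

concave

U is quadratic, so its Hessian is the constant matrix H = [[-10, -6], [-6, -6]].
det(H) = 24, tr(H) = -16.
det(H) > 0 and tr(H) < 0, so H is negative definite everywhere: concave.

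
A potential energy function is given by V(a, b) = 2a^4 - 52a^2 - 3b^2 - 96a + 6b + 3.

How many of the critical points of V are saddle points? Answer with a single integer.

2

V separates as a function of a plus a function of b, so ∇V=0 decouples.
∂V/∂a = 8(a - 4)(a + 1)(a + 3) = 0 at a ∈ {-3, -1, 4}; ∂V/∂b = -6(b - 1) = 0 at b ∈ {1}.
The Hessian is diagonal: diag(V_aa, V_bb). Second derivatives: V_aa(-3)=112, V_aa(-1)=-80, V_aa(4)=280; V_bb(1)=-6.
Saddle points occur where the two diagonal entries have opposite signs: (-3, 1), (4, 1). Count: 2.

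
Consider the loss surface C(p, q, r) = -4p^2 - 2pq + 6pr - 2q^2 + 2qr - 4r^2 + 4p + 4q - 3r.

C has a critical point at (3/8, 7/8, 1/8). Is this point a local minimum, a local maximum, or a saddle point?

The Hessian is constant: H = [[-8, -2, 6], [-2, -4, 2], [6, 2, -8]].
Leading principal minors: Δ₁ = -8, Δ₂ = 28, Δ₃ = -96.
The minors alternate sign starting negative (−, +, −), so H is negative definite: a local maximum.

local maximum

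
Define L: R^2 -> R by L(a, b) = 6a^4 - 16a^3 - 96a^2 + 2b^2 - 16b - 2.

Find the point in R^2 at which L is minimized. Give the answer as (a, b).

L(a,b) separates as P(a) + Q(b) − 2, so its minimum is min P + min Q − 2.
P'(a) = 24a(a - 4)(a + 2) vanishes at a ∈ {-2, 0, 4}; Q'(b) = 4b - 16 vanishes at b ∈ {4}.
Local minima of P (where P''>0): P(-2)=-160, P(4)=-1024. Local minima of Q: Q(4)=-32.
So the global minimum of L is P(4) + Q(4) − 2 = -1024 − 32 − 2 = -1058, attained at (4, 4).

(4, 4)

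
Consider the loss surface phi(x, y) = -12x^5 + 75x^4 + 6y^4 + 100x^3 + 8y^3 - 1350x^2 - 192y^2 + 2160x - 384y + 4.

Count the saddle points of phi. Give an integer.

6

phi separates as a function of x plus a function of y, so ∇phi=0 decouples.
∂phi/∂x = -60(x - 4)(x - 3)(x - 1)(x + 3) = 0 at x ∈ {-3, 1, 3, 4}; ∂phi/∂y = 24(y - 4)(y + 1)(y + 4) = 0 at y ∈ {-4, -1, 4}.
The Hessian is diagonal: diag(phi_xx, phi_yy). Second derivatives: phi_xx(-3)=10080, phi_xx(1)=-1440, phi_xx(3)=720, phi_xx(4)=-1260; phi_yy(-4)=576, phi_yy(-1)=-360, phi_yy(4)=960.
Saddle points occur where the two diagonal entries have opposite signs: (-3, -1), (1, -4), (1, 4), (3, -1), (4, -4), (4, 4). Count: 6.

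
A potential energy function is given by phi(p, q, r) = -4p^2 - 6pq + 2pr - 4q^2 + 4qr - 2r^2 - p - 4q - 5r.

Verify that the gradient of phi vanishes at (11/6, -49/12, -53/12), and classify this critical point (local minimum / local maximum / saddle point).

local maximum

∇phi = (-8p - 6q + 2r - 1, -6p - 8q + 4r - 4, 2p + 4q - 4r - 5); substituting (11/6, -49/12, -53/12) gives ∇phi = (0, 0, 0), so (11/6, -49/12, -53/12) is indeed a critical point.
The Hessian is constant: H = [[-8, -6, 2], [-6, -8, 4], [2, 4, -4]].
Leading principal minors: Δ₁ = -8, Δ₂ = 28, Δ₃ = -48.
The minors alternate sign starting negative (−, +, −), so H is negative definite: a local maximum.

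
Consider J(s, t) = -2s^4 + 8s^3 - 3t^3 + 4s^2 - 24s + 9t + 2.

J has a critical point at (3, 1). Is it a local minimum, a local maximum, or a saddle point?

local maximum

The mixed partial ∂²J/∂s∂t is 0, so the Hessian at any point is diag(J_ss, J_tt) = diag(8(-3s^2 + 6s + 1), -18t).
At (3, 1): H = diag(-64, -18).
Both eigenvalues are negative, so H is negative definite: a local maximum.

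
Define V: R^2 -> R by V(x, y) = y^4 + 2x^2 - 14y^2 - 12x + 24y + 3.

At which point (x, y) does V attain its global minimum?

(3, -3)

V(x,y) separates as P(x) + Q(y) + 3, so its minimum is min P + min Q + 3.
P'(x) = 4x - 12 vanishes at x ∈ {3}; Q'(y) = 4(y - 2)(y - 1)(y + 3) vanishes at y ∈ {-3, 1, 2}.
Local minima of P (where P''>0): P(3)=-18. Local minima of Q: Q(-3)=-117, Q(2)=8.
So the global minimum of V is P(3) + Q(-3) + 3 = -18 − 117 + 3 = -132, attained at (3, -3).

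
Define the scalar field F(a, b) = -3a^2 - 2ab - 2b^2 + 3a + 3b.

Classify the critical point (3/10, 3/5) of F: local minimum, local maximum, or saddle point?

local maximum

The Hessian of F is constant: H = [[-6, -2], [-2, -4]].
det(H) = (-6)·(-4) − (-2)² = 20.
det(H) > 0 and tr(H) = -10 < 0, so H is negative definite and the point is a local maximum.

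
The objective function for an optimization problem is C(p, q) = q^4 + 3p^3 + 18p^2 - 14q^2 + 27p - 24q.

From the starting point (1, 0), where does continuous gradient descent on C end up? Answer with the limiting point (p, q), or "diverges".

(-1, 3)

C is separable, so gradient descent decouples: p follows -∂C/∂p, q follows -∂C/∂q.
∂C/∂p = 9(p + 1)(p + 3); at p=1 this is 72, so p decreases.
∂C/∂q = 4(q - 3)(q + 1)(q + 2); at q=0 this is -24, so q increases.
p converges to its nearest critical value -1 (a local min of the p-part); q converges to 3. The iterate converges to (-1, 3).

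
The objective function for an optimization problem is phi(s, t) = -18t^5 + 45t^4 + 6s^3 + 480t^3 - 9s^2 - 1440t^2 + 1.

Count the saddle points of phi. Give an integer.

phi separates as a function of s plus a function of t, so ∇phi=0 decouples.
∂phi/∂s = 18s(s - 1) = 0 at s ∈ {0, 1}; ∂phi/∂t = -90t(t - 4)(t - 2)(t + 4) = 0 at t ∈ {-4, 0, 2, 4}.
The Hessian is diagonal: diag(phi_ss, phi_tt). Second derivatives: phi_ss(0)=-18, phi_ss(1)=18; phi_tt(-4)=17280, phi_tt(0)=-2880, phi_tt(2)=2160, phi_tt(4)=-5760.
Saddle points occur where the two diagonal entries have opposite signs: (0, -4), (0, 2), (1, 0), (1, 4). Count: 4.

4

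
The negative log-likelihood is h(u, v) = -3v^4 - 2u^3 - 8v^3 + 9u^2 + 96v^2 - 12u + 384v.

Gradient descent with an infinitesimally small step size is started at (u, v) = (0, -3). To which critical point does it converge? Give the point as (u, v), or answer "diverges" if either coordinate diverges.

h is separable, so gradient descent decouples: u follows -∂h/∂u, v follows -∂h/∂v.
∂h/∂u = -6(u - 2)(u - 1); at u=0 this is -12, so u increases.
∂h/∂v = -12(v - 4)(v + 2)(v + 4); at v=-3 this is -84, so v increases.
u converges to its nearest critical value 1 (a local min of the u-part); v converges to -2. The iterate converges to (1, -2).

(1, -2)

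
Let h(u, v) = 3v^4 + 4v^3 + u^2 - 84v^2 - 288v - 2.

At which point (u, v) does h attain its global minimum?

(0, 4)

h(u,v) separates as P(u) + Q(v) − 2, so its minimum is min P + min Q − 2.
P'(u) = 2u vanishes at u ∈ {0}; Q'(v) = 12(v - 4)(v + 2)(v + 3) vanishes at v ∈ {-3, -2, 4}.
Local minima of P (where P''>0): P(0)=0. Local minima of Q: Q(-3)=243, Q(4)=-1472.
So the global minimum of h is P(0) + Q(4) − 2 = 0 − 1472 − 2 = -1474, attained at (0, 4).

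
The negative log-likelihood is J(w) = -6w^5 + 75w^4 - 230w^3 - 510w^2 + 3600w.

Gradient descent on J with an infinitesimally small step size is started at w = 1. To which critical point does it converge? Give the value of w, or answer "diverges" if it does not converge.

-2

J'(w) = -30(w - 5)(w - 4)(w - 3)(w + 2), so J'(1) = 2160.
Gradient descent moves in the -J' direction, i.e. w is decreasing.
The nearest critical point in that direction is w = -2, where J'' = 6300 > 0 (a local minimum). The iterate converges there.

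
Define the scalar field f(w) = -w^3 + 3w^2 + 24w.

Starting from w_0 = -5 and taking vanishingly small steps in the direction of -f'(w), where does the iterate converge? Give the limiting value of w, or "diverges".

f'(w) = -3(w - 4)(w + 2), so f'(-5) = -81.
Gradient descent moves in the -f' direction, i.e. w is increasing.
The nearest critical point in that direction is w = -2, where f'' = 18 > 0 (a local minimum). The iterate converges there.

-2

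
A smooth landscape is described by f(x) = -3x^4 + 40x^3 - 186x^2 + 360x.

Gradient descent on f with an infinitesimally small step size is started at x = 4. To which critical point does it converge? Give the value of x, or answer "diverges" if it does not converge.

3

f'(x) = -12(x - 5)(x - 3)(x - 2), so f'(4) = 24.
Gradient descent moves in the -f' direction, i.e. x is decreasing.
The nearest critical point in that direction is x = 3, where f'' = 24 > 0 (a local minimum). The iterate converges there.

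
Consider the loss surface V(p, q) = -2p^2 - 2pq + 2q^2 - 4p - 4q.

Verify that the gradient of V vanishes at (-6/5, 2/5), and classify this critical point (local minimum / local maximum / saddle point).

∇V = (-4p - 2q - 4, -2p + 4q - 4); substituting (-6/5, 2/5) gives ∇V = (0, 0), so (-6/5, 2/5) is indeed a critical point.
The Hessian of V is constant: H = [[-4, -2], [-2, 4]].
det(H) = (-4)·4 − (-2)² = -20.
Since det(H) < 0, H is indefinite and the critical point is a saddle point.

saddle point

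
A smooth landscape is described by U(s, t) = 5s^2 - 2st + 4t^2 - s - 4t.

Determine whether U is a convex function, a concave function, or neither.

convex

U is quadratic, so its Hessian is the constant matrix H = [[10, -2], [-2, 8]].
det(H) = 76, tr(H) = 18.
det(H) > 0 and tr(H) > 0, so H is positive definite everywhere: convex.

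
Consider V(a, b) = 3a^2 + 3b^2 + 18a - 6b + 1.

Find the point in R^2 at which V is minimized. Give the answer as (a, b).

V(a,b) separates as P(a) + Q(b) + 1, so its minimum is min P + min Q + 1.
P'(a) = 6a + 18 vanishes at a ∈ {-3}; Q'(b) = 6b - 6 vanishes at b ∈ {1}.
Local minima of P (where P''>0): P(-3)=-27. Local minima of Q: Q(1)=-3.
So the global minimum of V is P(-3) + Q(1) + 1 = -27 − 3 + 1 = -29, attained at (-3, 1).

(-3, 1)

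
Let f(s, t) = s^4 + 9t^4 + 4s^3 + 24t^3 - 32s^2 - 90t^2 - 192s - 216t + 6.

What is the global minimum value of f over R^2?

-1218

f(s,t) separates as P(s) + Q(t) + 6, so its minimum is min P + min Q + 6.
P'(s) = 4(s - 4)(s + 3)(s + 4) vanishes at s ∈ {-4, -3, 4}; Q'(t) = 36(t - 2)(t + 1)(t + 3) vanishes at t ∈ {-3, -1, 2}.
Local minima of P (where P''>0): P(-4)=256, P(4)=-768. Local minima of Q: Q(-3)=-81, Q(2)=-456.
So the global minimum of f is P(4) + Q(2) + 6 = -768 − 456 + 6 = -1218, attained at (4, 2).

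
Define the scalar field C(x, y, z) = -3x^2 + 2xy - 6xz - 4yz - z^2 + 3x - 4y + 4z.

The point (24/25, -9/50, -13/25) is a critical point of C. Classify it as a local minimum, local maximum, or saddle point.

saddle point

The Hessian is constant: H = [[-6, 2, -6], [2, 0, -4], [-6, -4, -2]].
Leading principal minors: Δ₁ = -6, Δ₂ = -4, Δ₃ = 200.
The minors fit neither the all-positive nor the alternating-sign pattern, so H is indefinite: a saddle point.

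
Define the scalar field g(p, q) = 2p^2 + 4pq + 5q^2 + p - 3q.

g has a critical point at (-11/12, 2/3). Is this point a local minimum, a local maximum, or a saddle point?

The Hessian of g is constant: H = [[4, 4], [4, 10]].
det(H) = 4·10 − 4² = 24.
det(H) > 0 and tr(H) = 14 > 0, so H is positive definite and the point is a local minimum.

local minimum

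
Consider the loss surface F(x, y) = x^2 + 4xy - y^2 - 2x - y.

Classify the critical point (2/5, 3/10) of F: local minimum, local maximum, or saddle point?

The Hessian of F is constant: H = [[2, 4], [4, -2]].
det(H) = 2·(-2) − 4² = -20.
Since det(H) < 0, H is indefinite and the critical point is a saddle point.

saddle point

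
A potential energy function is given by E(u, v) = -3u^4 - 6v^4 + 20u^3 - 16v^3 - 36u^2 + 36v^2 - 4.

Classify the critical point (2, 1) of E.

The mixed partial ∂²E/∂u∂v is 0, so the Hessian at any point is diag(E_uu, E_vv) = diag(12(-3u^2 + 10u - 6), 24(-3v^2 - 4v + 3)).
At (2, 1): H = diag(24, -96).
The eigenvalues have opposite signs, so H is indefinite: a saddle point.

saddle point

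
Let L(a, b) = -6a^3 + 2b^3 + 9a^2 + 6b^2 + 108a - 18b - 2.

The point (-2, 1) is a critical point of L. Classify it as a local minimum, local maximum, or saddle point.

The mixed partial ∂²L/∂a∂b is 0, so the Hessian at any point is diag(L_aa, L_bb) = diag(18(-2a + 1), 12(b + 1)).
At (-2, 1): H = diag(90, 24).
Both eigenvalues are positive, so H is positive definite: a local minimum.

local minimum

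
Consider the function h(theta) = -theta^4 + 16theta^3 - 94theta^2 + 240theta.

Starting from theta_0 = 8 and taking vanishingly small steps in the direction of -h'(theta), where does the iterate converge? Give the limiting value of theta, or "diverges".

h'(theta) = -4(theta - 5)(theta - 4)(theta - 3), so h'(8) = -240.
Gradient descent moves in the -h' direction, i.e. theta is increasing.
There is no critical point above theta=8, and h' keeps the same sign, so the iterate runs off to +∞.

diverges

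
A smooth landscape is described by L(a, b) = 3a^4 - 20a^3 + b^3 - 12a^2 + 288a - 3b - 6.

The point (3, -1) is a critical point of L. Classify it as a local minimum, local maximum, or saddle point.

The mixed partial ∂²L/∂a∂b is 0, so the Hessian at any point is diag(L_aa, L_bb) = diag(12(3a^2 - 10a - 2), 6b).
At (3, -1): H = diag(-60, -6).
Both eigenvalues are negative, so H is negative definite: a local maximum.

local maximum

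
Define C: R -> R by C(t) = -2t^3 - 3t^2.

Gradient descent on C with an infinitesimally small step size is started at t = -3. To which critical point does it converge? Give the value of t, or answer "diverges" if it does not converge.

-1

C'(t) = -6t(t + 1), so C'(-3) = -36.
Gradient descent moves in the -C' direction, i.e. t is increasing.
The nearest critical point in that direction is t = -1, where C'' = 6 > 0 (a local minimum). The iterate converges there.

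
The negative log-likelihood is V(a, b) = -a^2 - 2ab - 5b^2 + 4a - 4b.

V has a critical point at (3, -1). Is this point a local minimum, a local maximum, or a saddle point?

local maximum

The Hessian of V is constant: H = [[-2, -2], [-2, -10]].
det(H) = (-2)·(-10) − (-2)² = 16.
det(H) > 0 and tr(H) = -12 < 0, so H is negative definite and the point is a local maximum.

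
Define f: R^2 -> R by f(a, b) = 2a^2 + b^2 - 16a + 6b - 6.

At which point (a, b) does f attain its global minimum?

(4, -3)

f(a,b) separates as P(a) + Q(b) − 6, so its minimum is min P + min Q − 6.
P'(a) = 4a - 16 vanishes at a ∈ {4}; Q'(b) = 2b + 6 vanishes at b ∈ {-3}.
Local minima of P (where P''>0): P(4)=-32. Local minima of Q: Q(-3)=-9.
So the global minimum of f is P(4) + Q(-3) − 6 = -32 − 9 − 6 = -47, attained at (4, -3).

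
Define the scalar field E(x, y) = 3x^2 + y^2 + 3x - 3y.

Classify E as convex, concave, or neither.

E is quadratic, so its Hessian is the constant matrix H = [[6, 0], [0, 2]].
det(H) = 12, tr(H) = 8.
det(H) > 0 and tr(H) > 0, so H is positive definite everywhere: convex.

convex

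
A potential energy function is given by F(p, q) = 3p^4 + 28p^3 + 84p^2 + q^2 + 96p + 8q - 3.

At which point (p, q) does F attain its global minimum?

(-4, -4)

F(p,q) separates as A(p) + B(q) − 3, so its minimum is min A + min B − 3.
A'(p) = 12(p + 1)(p + 2)(p + 4) vanishes at p ∈ {-4, -2, -1}; B'(q) = 2q + 8 vanishes at q ∈ {-4}.
Local minima of A (where A''>0): A(-4)=-64, A(-1)=-37. Local minima of B: B(-4)=-16.
So the global minimum of F is A(-4) + B(-4) − 3 = -64 − 16 − 3 = -83, attained at (-4, -4).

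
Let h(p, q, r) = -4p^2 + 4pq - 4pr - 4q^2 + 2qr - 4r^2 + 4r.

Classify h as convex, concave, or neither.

concave

h is quadratic, so its Hessian is the constant matrix H = [[-8, 4, -4], [4, -8, 2], [-4, 2, -8]].
Leading principal minors: -8, 48, -288.
Signs alternate −, +, − ⇒ H ≺ 0 ⇒ concave.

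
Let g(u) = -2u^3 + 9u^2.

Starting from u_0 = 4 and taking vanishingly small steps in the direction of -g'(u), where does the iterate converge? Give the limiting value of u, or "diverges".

g'(u) = -6u(u - 3), so g'(4) = -24.
Gradient descent moves in the -g' direction, i.e. u is increasing.
There is no critical point above u=4, and g' keeps the same sign, so the iterate runs off to +∞.

diverges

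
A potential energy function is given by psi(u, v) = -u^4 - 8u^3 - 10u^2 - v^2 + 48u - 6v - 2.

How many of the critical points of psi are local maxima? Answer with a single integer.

2

psi separates as a function of u plus a function of v, so ∇psi=0 decouples.
∂psi/∂u = -4(u - 1)(u + 3)(u + 4) = 0 at u ∈ {-4, -3, 1}; ∂psi/∂v = -2(v + 3) = 0 at v ∈ {-3}.
The Hessian is diagonal: diag(psi_uu, psi_vv). Second derivatives: psi_uu(-4)=-20, psi_uu(-3)=16, psi_uu(1)=-80; psi_vv(-3)=-2.
Local maxima occur where both diagonal entries negative: (-4, -3), (1, -3). Count: 2.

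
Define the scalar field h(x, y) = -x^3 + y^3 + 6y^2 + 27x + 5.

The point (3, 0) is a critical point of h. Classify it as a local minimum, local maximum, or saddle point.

saddle point

The mixed partial ∂²h/∂x∂y is 0, so the Hessian at any point is diag(h_xx, h_yy) = diag(-6x, 6(y + 2)).
At (3, 0): H = diag(-18, 12).
The eigenvalues have opposite signs, so H is indefinite: a saddle point.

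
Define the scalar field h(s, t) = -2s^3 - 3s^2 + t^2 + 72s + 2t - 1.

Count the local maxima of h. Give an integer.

0

h separates as a function of s plus a function of t, so ∇h=0 decouples.
∂h/∂s = -6(s - 3)(s + 4) = 0 at s ∈ {-4, 3}; ∂h/∂t = 2(t + 1) = 0 at t ∈ {-1}.
The Hessian is diagonal: diag(h_ss, h_tt). Second derivatives: h_ss(-4)=42, h_ss(3)=-42; h_tt(-1)=2.
Local maxima occur where both diagonal entries negative: none. Count: 0.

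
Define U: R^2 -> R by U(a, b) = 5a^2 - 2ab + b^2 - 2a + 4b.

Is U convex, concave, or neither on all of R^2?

U is quadratic, so its Hessian is the constant matrix H = [[10, -2], [-2, 2]].
det(H) = 16, tr(H) = 12.
det(H) > 0 and tr(H) > 0, so H is positive definite everywhere: convex.

convex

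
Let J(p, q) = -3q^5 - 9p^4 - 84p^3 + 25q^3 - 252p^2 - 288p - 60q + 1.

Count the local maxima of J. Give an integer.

J separates as a function of p plus a function of q, so ∇J=0 decouples.
∂J/∂p = -36(p + 1)(p + 2)(p + 4) = 0 at p ∈ {-4, -2, -1}; ∂J/∂q = -15(q - 2)(q - 1)(q + 1)(q + 2) = 0 at q ∈ {-2, -1, 1, 2}.
The Hessian is diagonal: diag(J_pp, J_qq). Second derivatives: J_pp(-4)=-216, J_pp(-2)=72, J_pp(-1)=-108; J_qq(-2)=180, J_qq(-1)=-90, J_qq(1)=90, J_qq(2)=-180.
Local maxima occur where both diagonal entries negative: (-4, -1), (-4, 2), (-1, -1), (-1, 2). Count: 4.

4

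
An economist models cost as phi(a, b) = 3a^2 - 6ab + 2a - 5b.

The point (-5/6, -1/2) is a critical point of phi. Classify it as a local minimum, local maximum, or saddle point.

The Hessian of phi is constant: H = [[6, -6], [-6, 0]].
det(H) = 6·0 − (-6)² = -36.
Since det(H) < 0, H is indefinite and the critical point is a saddle point.

saddle point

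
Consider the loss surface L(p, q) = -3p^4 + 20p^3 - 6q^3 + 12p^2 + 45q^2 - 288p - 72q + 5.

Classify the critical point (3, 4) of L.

saddle point

The mixed partial ∂²L/∂p∂q is 0, so the Hessian at any point is diag(L_pp, L_qq) = diag(12(-3p^2 + 10p + 2), 18(-2q + 5)).
At (3, 4): H = diag(60, -54).
The eigenvalues have opposite signs, so H is indefinite: a saddle point.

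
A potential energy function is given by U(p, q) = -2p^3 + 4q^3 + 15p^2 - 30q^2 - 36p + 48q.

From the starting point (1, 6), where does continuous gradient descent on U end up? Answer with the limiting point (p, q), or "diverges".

(2, 4)

U is separable, so gradient descent decouples: p follows -∂U/∂p, q follows -∂U/∂q.
∂U/∂p = -6(p - 3)(p - 2); at p=1 this is -12, so p increases.
∂U/∂q = 12(q - 4)(q - 1); at q=6 this is 120, so q decreases.
p converges to its nearest critical value 2 (a local min of the p-part); q converges to 4. The iterate converges to (2, 4).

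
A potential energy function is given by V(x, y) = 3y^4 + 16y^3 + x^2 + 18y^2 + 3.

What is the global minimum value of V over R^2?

V(x,y) separates as P(x) + Q(y) + 3, so its minimum is min P + min Q + 3.
P'(x) = 2x vanishes at x ∈ {0}; Q'(y) = 12y(y + 1)(y + 3) vanishes at y ∈ {-3, -1, 0}.
Local minima of P (where P''>0): P(0)=0. Local minima of Q: Q(-3)=-27, Q(0)=0.
So the global minimum of V is P(0) + Q(-3) + 3 = 0 − 27 + 3 = -24, attained at (0, -3).

-24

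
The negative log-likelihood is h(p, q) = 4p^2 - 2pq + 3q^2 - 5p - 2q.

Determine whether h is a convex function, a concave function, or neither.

h is quadratic, so its Hessian is the constant matrix H = [[8, -2], [-2, 6]].
det(H) = 44, tr(H) = 14.
det(H) > 0 and tr(H) > 0, so H is positive definite everywhere: convex.

convex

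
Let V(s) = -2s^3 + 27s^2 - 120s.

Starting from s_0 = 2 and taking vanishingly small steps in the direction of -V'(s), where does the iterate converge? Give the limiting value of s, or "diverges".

V'(s) = -6(s - 5)(s - 4), so V'(2) = -36.
Gradient descent moves in the -V' direction, i.e. s is increasing.
The nearest critical point in that direction is s = 4, where V'' = 6 > 0 (a local minimum). The iterate converges there.

4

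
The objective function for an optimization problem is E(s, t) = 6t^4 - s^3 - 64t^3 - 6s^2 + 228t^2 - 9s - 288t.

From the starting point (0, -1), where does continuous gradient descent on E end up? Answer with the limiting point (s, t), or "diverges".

diverges

E is separable, so gradient descent decouples: s follows -∂E/∂s, t follows -∂E/∂t.
∂E/∂s = -3(s + 1)(s + 3); at s=0 this is -9, so s increases.
∂E/∂t = 24(t - 4)(t - 3)(t - 1); at t=-1 this is -960, so t increases.
The s-coordinate has no critical point in that direction and runs off to infinity.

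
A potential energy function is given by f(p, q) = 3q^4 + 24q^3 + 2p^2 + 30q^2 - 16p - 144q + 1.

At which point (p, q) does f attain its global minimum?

(4, 1)

f(p,q) separates as A(p) + B(q) + 1, so its minimum is min A + min B + 1.
A'(p) = 4p - 16 vanishes at p ∈ {4}; B'(q) = 12(q - 1)(q + 3)(q + 4) vanishes at q ∈ {-4, -3, 1}.
Local minima of A (where A''>0): A(4)=-32. Local minima of B: B(-4)=288, B(1)=-87.
So the global minimum of f is A(4) + B(1) + 1 = -32 − 87 + 1 = -118, attained at (4, 1).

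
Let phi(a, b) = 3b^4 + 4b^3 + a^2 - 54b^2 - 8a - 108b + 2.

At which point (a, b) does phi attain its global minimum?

(4, 3)

phi(a,b) separates as P(a) + Q(b) + 2, so its minimum is min P + min Q + 2.
P'(a) = 2a - 8 vanishes at a ∈ {4}; Q'(b) = 12(b - 3)(b + 1)(b + 3) vanishes at b ∈ {-3, -1, 3}.
Local minima of P (where P''>0): P(4)=-16. Local minima of Q: Q(-3)=-27, Q(3)=-459.
So the global minimum of phi is P(4) + Q(3) + 2 = -16 − 459 + 2 = -473, attained at (4, 3).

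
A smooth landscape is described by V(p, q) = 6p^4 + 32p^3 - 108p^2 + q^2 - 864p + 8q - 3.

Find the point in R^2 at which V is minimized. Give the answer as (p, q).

V(p,q) separates as A(p) + B(q) − 3, so its minimum is min A + min B − 3.
A'(p) = 24(p - 3)(p + 3)(p + 4) vanishes at p ∈ {-4, -3, 3}; B'(q) = 2q + 8 vanishes at q ∈ {-4}.
Local minima of A (where A''>0): A(-4)=1216, A(3)=-2214. Local minima of B: B(-4)=-16.
So the global minimum of V is A(3) + B(-4) − 3 = -2214 − 16 − 3 = -2233, attained at (3, -4).

(3, -4)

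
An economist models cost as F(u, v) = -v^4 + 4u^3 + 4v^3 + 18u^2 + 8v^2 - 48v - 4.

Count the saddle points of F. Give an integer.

F separates as a function of u plus a function of v, so ∇F=0 decouples.
∂F/∂u = 12u(u + 3) = 0 at u ∈ {-3, 0}; ∂F/∂v = -4(v - 3)(v - 2)(v + 2) = 0 at v ∈ {-2, 2, 3}.
The Hessian is diagonal: diag(F_uu, F_vv). Second derivatives: F_uu(-3)=-36, F_uu(0)=36; F_vv(-2)=-80, F_vv(2)=16, F_vv(3)=-20.
Saddle points occur where the two diagonal entries have opposite signs: (-3, 2), (0, -2), (0, 3). Count: 3.

3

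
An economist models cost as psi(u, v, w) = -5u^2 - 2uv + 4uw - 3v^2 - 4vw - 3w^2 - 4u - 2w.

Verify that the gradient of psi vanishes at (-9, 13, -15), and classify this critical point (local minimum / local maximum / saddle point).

local maximum

∇psi = (-10u - 2v + 4w - 4, -2u - 6v - 4w, 4u - 4v - 6w - 2); substituting (-9, 13, -15) gives ∇psi = (0, 0, 0), so (-9, 13, -15) is indeed a critical point.
The Hessian is constant: H = [[-10, -2, 4], [-2, -6, -4], [4, -4, -6]].
Leading principal minors: Δ₁ = -10, Δ₂ = 56, Δ₃ = -16.
The minors alternate sign starting negative (−, +, −), so H is negative definite: a local maximum.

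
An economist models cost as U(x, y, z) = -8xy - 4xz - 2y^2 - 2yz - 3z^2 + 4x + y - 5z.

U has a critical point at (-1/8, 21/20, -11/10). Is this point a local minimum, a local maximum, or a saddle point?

The Hessian is constant: H = [[0, -8, -4], [-8, -4, -2], [-4, -2, -6]].
Leading principal minors: Δ₁ = 0, Δ₂ = -64, Δ₃ = 320.
The minors fit neither the all-positive nor the alternating-sign pattern, so H is indefinite: a saddle point.

saddle point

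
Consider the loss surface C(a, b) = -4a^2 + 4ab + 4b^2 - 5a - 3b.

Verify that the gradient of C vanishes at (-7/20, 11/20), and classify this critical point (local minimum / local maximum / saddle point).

saddle point

∇C = (-8a + 4b - 5, 4a + 8b - 3); substituting (-7/20, 11/20) gives ∇C = (0, 0), so (-7/20, 11/20) is indeed a critical point.
The Hessian of C is constant: H = [[-8, 4], [4, 8]].
det(H) = (-8)·8 − 4² = -80.
Since det(H) < 0, H is indefinite and the critical point is a saddle point.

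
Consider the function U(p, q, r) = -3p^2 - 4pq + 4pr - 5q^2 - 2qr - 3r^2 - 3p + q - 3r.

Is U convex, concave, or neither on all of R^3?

U is quadratic, so its Hessian is the constant matrix H = [[-6, -4, 4], [-4, -10, -2], [4, -2, -6]].
Leading principal minors: -6, 44, -16.
Signs alternate −, +, − ⇒ H ≺ 0 ⇒ concave.

concave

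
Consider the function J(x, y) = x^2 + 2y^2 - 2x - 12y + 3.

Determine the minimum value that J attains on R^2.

-16

J(x,y) separates as P(x) + Q(y) + 3, so its minimum is min P + min Q + 3.
P'(x) = 2x - 2 vanishes at x ∈ {1}; Q'(y) = 4y - 12 vanishes at y ∈ {3}.
Local minima of P (where P''>0): P(1)=-1. Local minima of Q: Q(3)=-18.
So the global minimum of J is P(1) + Q(3) + 3 = -1 − 18 + 3 = -16, attained at (1, 3).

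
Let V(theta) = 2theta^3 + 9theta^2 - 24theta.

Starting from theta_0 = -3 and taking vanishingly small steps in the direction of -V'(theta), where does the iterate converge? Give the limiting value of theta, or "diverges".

V'(theta) = 6(theta - 1)(theta + 4), so V'(-3) = -24.
Gradient descent moves in the -V' direction, i.e. theta is increasing.
The nearest critical point in that direction is theta = 1, where V'' = 30 > 0 (a local minimum). The iterate converges there.

1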